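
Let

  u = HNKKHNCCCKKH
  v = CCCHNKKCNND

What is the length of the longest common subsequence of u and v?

Pick H (u #1, v #4), then N (u #2, v #5), then K (u #3, v #6), then K (u #4, v #7), then N (u #6, v #10); all 5 characters appear in both, in order. Since dp[12][11] = 5, nothing longer is possible.

5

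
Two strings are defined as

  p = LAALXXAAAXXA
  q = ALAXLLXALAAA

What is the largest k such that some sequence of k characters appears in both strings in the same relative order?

Pick L (p #1, q #2), A (p #2, q #3), L (p #4, q #6), X (p #6, q #7), A (p #7, q #8), A (p #8, q #10), A (p #9, q #11), A (p #12, q #12); all 8 characters appear in both, in order. dp[12][12] = 8 confirms this is the maximum.

8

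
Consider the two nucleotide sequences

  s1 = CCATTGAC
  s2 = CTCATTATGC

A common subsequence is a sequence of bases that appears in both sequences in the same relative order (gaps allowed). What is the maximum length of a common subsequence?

Let dp[i][j] be the LCS length of the first i bases of s1 and the first j bases of s2. dp[i][j] = dp[i-1][j-1]+1 when the i-th and j-th bases match, else max(dp[i-1][j], dp[i][j-1]).
    ·  C  T  C  A  T  T  A  T  G  C
 ·  0  0  0  0  0  0  0  0  0  0  0
 C  0  1  1  1  1  1  1  1  1  1  1
 C  0  1  1  2  2  2  2  2  2  2  2
 A  0  1  1  2  3  3  3  3  3  3  3
 T  0  1  2  2  3  4  4  4  4  4  4
 T  0  1  2  2  3  4  5  5  5  5  5
 G  0  1  2  2  3  4  5  5  5  6  6
 A  0  1  2  2  3  4  5  6  6  6  6
 C  0  1  2  3  3  4  5  6  6  6  7
dp[8][10] = 7. One LCS (by backtracking along matches): CCATTGC.

7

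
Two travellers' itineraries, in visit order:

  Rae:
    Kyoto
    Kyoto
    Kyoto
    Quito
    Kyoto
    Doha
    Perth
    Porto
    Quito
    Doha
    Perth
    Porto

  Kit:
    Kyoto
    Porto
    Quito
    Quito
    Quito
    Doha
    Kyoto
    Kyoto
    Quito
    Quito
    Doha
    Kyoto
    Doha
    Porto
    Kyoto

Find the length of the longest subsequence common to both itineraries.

7

Taking Kyoto at Rae[1]=Kit[1]; then Kyoto at Rae[2]=Kit[7]; then Kyoto at Rae[3]=Kit[8]; then Quito at Rae[4]=Kit[10]; then Kyoto at Rae[5]=Kit[12]; then Doha at Rae[6]=Kit[13]; then Porto at Rae[8]=Kit[14] gives a common subsequence of length 7. The LCS DP gives dp[12][15] = 7, so this is optimal.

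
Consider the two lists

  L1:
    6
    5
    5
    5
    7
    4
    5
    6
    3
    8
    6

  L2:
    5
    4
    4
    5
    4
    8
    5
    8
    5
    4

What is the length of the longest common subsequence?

5

Let dp[i][j] be the LCS length of the first i values of L1 and the first j values of L2. dp[i][j] = dp[i-1][j-1]+1 when the i-th and j-th values match, else max(dp[i-1][j], dp[i][j-1]).
    ·  5  4  4  5  4  8  5  8  5  4
 ·  0  0  0  0  0  0  0  0  0  0  0
 6  0  0  0  0  0  0  0  0  0  0  0
 5  0  1  1  1  1  1  1  1  1  1  1
 5  0  1  1  1  2  2  2  2  2  2  2
 5  0  1  1  1  2  2  2  3  3  3  3
 7  0  1  1  1  2  2  2  3  3  3  3
 4  0  1  2  2  2  3  3  3  3  3  4
 5  0  1  2  2  3  3  3  4  4  4  4
 6  0  1  2  2  3  3  3  4  4  4  4
 3  0  1  2  2  3  3  3  4  4  4  4
 8  0  1  2  2  3  3  4  4  5  5  5
 6  0  1  2  2  3  3  4  4  5  5  5
dp[11][10] = 5. One LCS (by backtracking along matches): 5, 5, 4, 5, 8.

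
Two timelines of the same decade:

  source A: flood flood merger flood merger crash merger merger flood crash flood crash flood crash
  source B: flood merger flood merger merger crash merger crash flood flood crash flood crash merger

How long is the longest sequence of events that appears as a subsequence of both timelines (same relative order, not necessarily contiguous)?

11

Taking flood (source A #1, source B #1) → flood (source A #2, source B #3) → merger (source A #3, source B #4) → merger (source A #5, source B #5) → crash (source A #6, source B #6) → merger (source A #7, source B #7) → flood (source A #9, source B #9) → flood (source A #11, source B #10) → crash (source A #12, source B #11) → flood (source A #13, source B #12) → crash (source A #14, source B #13) gives a common subsequence of length 11, and the DP table's final entry dp[14][14] is also 11, so no common subsequence is longer.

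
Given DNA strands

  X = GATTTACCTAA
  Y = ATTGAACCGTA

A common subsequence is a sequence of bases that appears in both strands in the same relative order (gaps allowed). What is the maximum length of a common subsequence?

8

Let dp[i][j] be the LCS length of the first i bases of X and the first j bases of Y. dp[i][j] = dp[i-1][j-1]+1 when the i-th and j-th bases match, else max(dp[i-1][j], dp[i][j-1]).
    ·  A  T  T  G  A  A  C  C  G  T  A
 ·  0  0  0  0  0  0  0  0  0  0  0  0
 G  0  0  0  0  1  1  1  1  1  1  1  1
 A  0  1  1  1  1  2  2  2  2  2  2  2
 T  0  1  2  2  2  2  2  2  2  2  3  3
 T  0  1  2  3  3  3  3  3  3  3  3  3
 T  0  1  2  3  3  3  3  3  3  3  4  4
 A  0  1  2  3  3  4  4  4  4  4  4  5
 C  0  1  2  3  3  4  4  5  5  5  5  5
 C  0  1  2  3  3  4  4  5  6  6  6  6
 T  0  1  2  3  3  4  4  5  6  6  7  7
 A  0  1  2  3  3  4  5  5  6  6  7  8
 A  0  1  2  3  3  4  5  5  6  6  7  8
dp[11][11] = 8. One LCS (by backtracking along matches): ATTACCTA.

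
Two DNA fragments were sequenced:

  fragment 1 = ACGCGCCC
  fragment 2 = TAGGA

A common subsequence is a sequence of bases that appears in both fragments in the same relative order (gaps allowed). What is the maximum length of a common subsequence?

3

Let dp[i][j] be the LCS length of the first i bases of fragment 1 and the first j bases of fragment 2. dp[i][j] = dp[i-1][j-1]+1 when the i-th and j-th bases match, else max(dp[i-1][j], dp[i][j-1]).
    ·  T  A  G  G  A
 ·  0  0  0  0  0  0
 A  0  0  1  1  1  1
 C  0  0  1  1  1  1
 G  0  0  1  2  2  2
 C  0  0  1  2  2  2
 G  0  0  1  2  3  3
 C  0  0  1  2  3  3
 C  0  0  1  2  3  3
 C  0  0  1  2  3  3
dp[8][5] = 3. One LCS (by backtracking along matches): AGG.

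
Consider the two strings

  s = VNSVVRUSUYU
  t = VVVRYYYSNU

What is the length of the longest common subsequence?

Let dp[i][j] be the LCS length of the first i characters of s and the first j characters of t. dp[i][j] = dp[i-1][j-1]+1 when the i-th and j-th characters match, else max(dp[i-1][j], dp[i][j-1]).
    ·  V  V  V  R  Y  Y  Y  S  N  U
 ·  0  0  0  0  0  0  0  0  0  0  0
 V  0  1  1  1  1  1  1  1  1  1  1
 N  0  1  1  1  1  1  1  1  1  2  2
 S  0  1  1  1  1  1  1  1  2  2  2
 V  0  1  2  2  2  2  2  2  2  2  2
 V  0  1  2  3  3  3  3  3  3  3  3
 R  0  1  2  3  4  4  4  4  4  4  4
 U  0  1  2  3  4  4  4  4  4  4  5
 S  0  1  2  3  4  4  4  4  5  5  5
 U  0  1  2  3  4  4  4  4  5  5  6
 Y  0  1  2  3  4  5  5  5  5  5  6
 U  0  1  2  3  4  5  5  5  5  5  6
dp[11][10] = 6. One LCS (by backtracking along matches): VVVRSU.

6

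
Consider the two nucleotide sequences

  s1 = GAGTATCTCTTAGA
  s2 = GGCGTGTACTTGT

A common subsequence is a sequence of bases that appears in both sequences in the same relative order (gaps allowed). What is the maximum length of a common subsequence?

Pick G [1,4]; then G [3,6]; then T [4,7]; then A [5,8]; then C [7,9]; then T [8,10]; then T [10,11]; then T [11,13]; all 8 bases appear in both, in order. Since dp[14][13] = 8, nothing longer is possible.

8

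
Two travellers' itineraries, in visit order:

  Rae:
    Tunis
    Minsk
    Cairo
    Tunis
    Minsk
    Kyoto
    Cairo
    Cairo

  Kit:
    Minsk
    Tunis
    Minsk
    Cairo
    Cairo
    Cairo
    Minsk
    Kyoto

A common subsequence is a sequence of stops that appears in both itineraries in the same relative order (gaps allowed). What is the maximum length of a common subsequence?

Pick Tunis at Rae[1]=Kit[2]; then Minsk at Rae[2]=Kit[3]; then Cairo at Rae[3]=Kit[6]; then Minsk at Rae[5]=Kit[7]; then Kyoto at Rae[6]=Kit[8]; all 5 stops appear in both, in order. The LCS DP gives dp[8][8] = 5, so this is optimal.

5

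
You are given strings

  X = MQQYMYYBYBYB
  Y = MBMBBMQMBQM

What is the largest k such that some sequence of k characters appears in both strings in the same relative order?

5

One common subsequence of length 5: M (X #1, Y #1), then M (X #5, Y #3), then B (X #8, Y #4), then B (X #10, Y #5), then B (X #12, Y #9). The LCS DP gives dp[12][11] = 5, so this is optimal.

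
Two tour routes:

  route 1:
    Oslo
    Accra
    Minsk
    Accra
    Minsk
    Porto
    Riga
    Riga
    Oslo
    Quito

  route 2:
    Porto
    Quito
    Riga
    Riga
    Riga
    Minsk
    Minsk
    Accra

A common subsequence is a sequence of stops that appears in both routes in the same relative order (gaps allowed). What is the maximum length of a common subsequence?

Match Porto (route 1 #6, route 2 #1) → Riga (route 1 #7, route 2 #4) → Riga (route 1 #8, route 2 #5) — 3 stops in the same relative order in both. dp[10][8] = 3 confirms this is the maximum.

3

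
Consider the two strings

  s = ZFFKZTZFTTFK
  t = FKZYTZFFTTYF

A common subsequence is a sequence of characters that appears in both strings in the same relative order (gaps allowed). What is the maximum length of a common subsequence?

9

Let dp[i][j] be the LCS length of the first i characters of s and the first j characters of t. dp[i][j] = dp[i-1][j-1]+1 when the i-th and j-th characters match, else max(dp[i-1][j], dp[i][j-1]).
    ·  F  K  Z  Y  T  Z  F  F  T  T  Y  F
 ·  0  0  0  0  0  0  0  0  0  0  0  0  0
 Z  0  0  0  1  1  1  1  1  1  1  1  1  1
 F  0  1  1  1  1  1  1  2  2  2  2  2  2
 F  0  1  1  1  1  1  1  2  3  3  3  3  3
 K  0  1  2  2  2  2  2  2  3  3  3  3  3
 Z  0  1  2  3  3  3  3  3  3  3  3  3  3
 T  0  1  2  3  3  4  4  4  4  4  4  4  4
 Z  0  1  2  3  3  4  5  5  5  5  5  5  5
 F  0  1  2  3  3  4  5  6  6  6  6  6  6
 T  0  1  2  3  3  4  5  6  6  7  7  7  7
 T  0  1  2  3  3  4  5  6  6  7  8  8  8
 F  0  1  2  3  3  4  5  6  7  7  8  8  9
 K  0  1  2  3  3  4  5  6  7  7  8  8  9
dp[12][12] = 9. One LCS (by backtracking along matches): FKZTZFTTF.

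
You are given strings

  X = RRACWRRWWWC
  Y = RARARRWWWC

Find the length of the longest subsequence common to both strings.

9

Match R at X[1]=Y[1], R at X[2]=Y[3], A at X[3]=Y[4], R at X[6]=Y[5], R at X[7]=Y[6], W at X[8]=Y[7], W at X[9]=Y[8], W at X[10]=Y[9], C at X[11]=Y[10] — 9 characters in the same relative order in both, and the DP table's final entry dp[11][10] is also 9, so no common subsequence is longer.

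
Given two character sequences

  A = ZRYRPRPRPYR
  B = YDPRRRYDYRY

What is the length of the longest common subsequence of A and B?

6

Pick Y (A #3, B #1), then R (A #4, B #4), then R (A #6, B #5), then R (A #8, B #6), then Y (A #10, B #9), then R (A #11, B #10); all 6 characters appear in both, in order, and the DP table's final entry dp[11][11] is also 6, so no common subsequence is longer.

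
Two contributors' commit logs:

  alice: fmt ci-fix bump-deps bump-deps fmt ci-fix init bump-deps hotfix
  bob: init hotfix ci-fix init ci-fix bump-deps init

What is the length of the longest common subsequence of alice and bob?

Match ci-fix (alice #2, bob #5) → bump-deps (alice #4, bob #6) → init (alice #7, bob #7) — 3 commits in the same relative order in both. Since dp[9][7] = 3, nothing longer is possible.

3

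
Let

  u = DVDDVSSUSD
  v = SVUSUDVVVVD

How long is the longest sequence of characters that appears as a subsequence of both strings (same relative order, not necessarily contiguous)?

4

Let dp[i][j] be the LCS length of the first i characters of u and the first j characters of v. dp[i][j] = dp[i-1][j-1]+1 when the i-th and j-th characters match, else max(dp[i-1][j], dp[i][j-1]).
    ·  S  V  U  S  U  D  V  V  V  V  D
 ·  0  0  0  0  0  0  0  0  0  0  0  0
 D  0  0  0  0  0  0  1  1  1  1  1  1
 V  0  0  1  1  1  1  1  2  2  2  2  2
 D  0  0  1  1  1  1  2  2  2  2  2  3
 D  0  0  1  1  1  1  2  2  2  2  2  3
 V  0  0  1  1  1  1  2  3  3  3  3  3
 S  0  1  1  1  2  2  2  3  3  3  3  3
 S  0  1  1  1  2  2  2  3  3  3  3  3
 U  0  1  1  2  2  3  3  3  3  3  3  3
 S  0  1  1  2  3  3  3  3  3  3  3  3
 D  0  1  1  2  3  3  4  4  4  4  4  4
dp[10][11] = 4. One LCS (by backtracking along matches): DVVD.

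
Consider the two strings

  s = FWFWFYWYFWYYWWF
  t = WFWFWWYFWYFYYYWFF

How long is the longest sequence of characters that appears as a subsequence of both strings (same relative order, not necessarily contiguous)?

Match F [1,2], then W [2,3], then F [3,4], then W [4,6], then F [5,8], then W [7,9], then Y [8,10], then F [9,11], then Y [11,13], then Y [12,14], then W [13,15], then F [15,17] — 12 characters in the same relative order in both. Since dp[15][17] = 12, nothing longer is possible.

12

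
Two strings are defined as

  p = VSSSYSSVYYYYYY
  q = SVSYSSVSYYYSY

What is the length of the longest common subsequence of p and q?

10

Taking V at p[1]=q[2], then S at p[4]=q[3], then Y at p[5]=q[4], then S at p[6]=q[5], then S at p[7]=q[6], then V at p[8]=q[7], then Y at p[9]=q[9], then Y at p[10]=q[10], then Y at p[11]=q[11], then Y at p[14]=q[13] gives a common subsequence of length 10, and the DP table's final entry dp[14][13] is also 10, so no common subsequence is longer.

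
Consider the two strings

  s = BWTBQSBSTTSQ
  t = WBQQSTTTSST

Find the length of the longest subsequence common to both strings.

7

Let dp[i][j] be the LCS length of the first i characters of s and the first j characters of t. dp[i][j] = dp[i-1][j-1]+1 when the i-th and j-th characters match, else max(dp[i-1][j], dp[i][j-1]).
    ·  W  B  Q  Q  S  T  T  T  S  S  T
 ·  0  0  0  0  0  0  0  0  0  0  0  0
 B  0  0  1  1  1  1  1  1  1  1  1  1
 W  0  1  1  1  1  1  1  1  1  1  1  1
 T  0  1  1  1  1  1  2  2  2  2  2  2
 B  0  1  2  2  2  2  2  2  2  2  2  2
 Q  0  1  2  3  3  3  3  3  3  3  3  3
 S  0  1  2  3  3  4  4  4  4  4  4  4
 B  0  1  2  3  3  4  4  4  4  4  4  4
 S  0  1  2  3  3  4  4  4  4  5  5  5
 T  0  1  2  3  3  4  5  5  5  5  5  6
 T  0  1  2  3  3  4  5  6  6  6  6  6
 S  0  1  2  3  3  4  5  6  6  7  7  7
 Q  0  1  2  3  4  4  5  6  6  7  7  7
dp[12][11] = 7. One LCS (by backtracking along matches): WBQSTTS.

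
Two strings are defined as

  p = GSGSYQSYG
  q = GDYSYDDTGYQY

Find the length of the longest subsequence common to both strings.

6

Taking G at p[1]=q[1], S at p[2]=q[4], G at p[3]=q[9], Y at p[5]=q[10], Q at p[6]=q[11], Y at p[8]=q[12] gives a common subsequence of length 6. dp[9][12] = 6 confirms this is the maximum.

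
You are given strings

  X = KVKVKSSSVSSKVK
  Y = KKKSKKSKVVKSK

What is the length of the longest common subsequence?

Taking K [1,1], then K [3,2], then K [5,3], then S [6,4], then S [7,7], then V [9,10], then S [11,12], then K [14,13] gives a common subsequence of length 8, and the DP table's final entry dp[14][13] is also 8, so no common subsequence is longer.

8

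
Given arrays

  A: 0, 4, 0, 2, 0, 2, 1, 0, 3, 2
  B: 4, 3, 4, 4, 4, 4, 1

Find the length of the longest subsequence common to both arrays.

One common subsequence of length 2: 4 [2,6]; then 1 [7,7], and the DP table's final entry dp[10][7] is also 2, so no common subsequence is longer.

2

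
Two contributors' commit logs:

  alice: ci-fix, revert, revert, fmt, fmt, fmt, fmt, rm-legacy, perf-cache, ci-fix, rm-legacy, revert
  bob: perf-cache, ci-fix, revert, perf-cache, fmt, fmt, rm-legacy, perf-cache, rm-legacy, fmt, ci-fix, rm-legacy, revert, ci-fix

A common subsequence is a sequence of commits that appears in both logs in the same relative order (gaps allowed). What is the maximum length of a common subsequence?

9

Match ci-fix [1,2]; then revert [2,3]; then fmt [6,5]; then fmt [7,6]; then rm-legacy [8,7]; then perf-cache [9,8]; then ci-fix [10,11]; then rm-legacy [11,12]; then revert [12,13] — 9 commits in the same relative order in both, and the DP table's final entry dp[12][14] is also 9, so no common subsequence is longer.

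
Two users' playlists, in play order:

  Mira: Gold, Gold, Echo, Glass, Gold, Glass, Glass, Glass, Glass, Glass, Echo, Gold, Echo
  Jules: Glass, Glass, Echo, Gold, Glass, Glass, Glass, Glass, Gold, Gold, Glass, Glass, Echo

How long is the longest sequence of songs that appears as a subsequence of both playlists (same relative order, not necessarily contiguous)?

8

Pick Gold at Mira[2]=Jules[4]; then Glass at Mira[4]=Jules[5]; then Glass at Mira[6]=Jules[6]; then Glass at Mira[7]=Jules[7]; then Glass at Mira[8]=Jules[8]; then Glass at Mira[9]=Jules[11]; then Glass at Mira[10]=Jules[12]; then Echo at Mira[13]=Jules[13]; all 8 songs appear in both, in order, and the DP table's final entry dp[13][13] is also 8, so no common subsequence is longer.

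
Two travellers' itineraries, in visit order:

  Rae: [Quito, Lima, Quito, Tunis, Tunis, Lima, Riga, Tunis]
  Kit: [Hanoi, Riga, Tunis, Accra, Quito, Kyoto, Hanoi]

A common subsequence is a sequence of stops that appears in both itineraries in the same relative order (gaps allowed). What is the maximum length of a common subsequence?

One common subsequence of length 2: Riga at Rae[7]=Kit[2] → Tunis at Rae[8]=Kit[3]. Since dp[8][7] = 2, nothing longer is possible.

2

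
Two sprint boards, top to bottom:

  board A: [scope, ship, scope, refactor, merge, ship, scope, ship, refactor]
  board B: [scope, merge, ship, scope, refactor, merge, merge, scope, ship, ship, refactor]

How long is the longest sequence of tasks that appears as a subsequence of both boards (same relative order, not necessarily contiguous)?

One common subsequence of length 8: scope [1,1], then ship [2,3], then scope [3,4], then refactor [4,5], then merge [5,7], then ship [6,9], then ship [8,10], then refactor [9,11], and the DP table's final entry dp[9][11] is also 8, so no common subsequence is longer.

8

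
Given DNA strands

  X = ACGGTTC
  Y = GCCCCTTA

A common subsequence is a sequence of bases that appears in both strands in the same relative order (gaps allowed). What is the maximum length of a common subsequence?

Let dp[i][j] be the LCS length of the first i bases of X and the first j bases of Y. dp[i][j] = dp[i-1][j-1]+1 when the i-th and j-th bases match, else max(dp[i-1][j], dp[i][j-1]).
    ·  G  C  C  C  C  T  T  A
 ·  0  0  0  0  0  0  0  0  0
 A  0  0  0  0  0  0  0  0  1
 C  0  0  1  1  1  1  1  1  1
 G  0  1  1  1  1  1  1  1  1
 G  0  1  1  1  1  1  1  1  1
 T  0  1  1  1  1  1  2  2  2
 T  0  1  1  1  1  1  2  3  3
 C  0  1  2  2  2  2  2  3  3
dp[7][8] = 3. One LCS (by backtracking along matches): CTT.

3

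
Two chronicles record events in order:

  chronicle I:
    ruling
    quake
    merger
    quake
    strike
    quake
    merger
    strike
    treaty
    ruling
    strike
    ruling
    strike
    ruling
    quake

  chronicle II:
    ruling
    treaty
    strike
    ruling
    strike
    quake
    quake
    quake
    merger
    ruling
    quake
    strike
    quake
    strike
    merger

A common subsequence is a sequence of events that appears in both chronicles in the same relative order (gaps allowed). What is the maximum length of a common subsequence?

One common subsequence of length 8: ruling at chronicle I[1]=chronicle II[4] → quake at chronicle I[2]=chronicle II[6] → quake at chronicle I[4]=chronicle II[7] → quake at chronicle I[6]=chronicle II[8] → merger at chronicle I[7]=chronicle II[9] → ruling at chronicle I[10]=chronicle II[10] → strike at chronicle I[11]=chronicle II[12] → strike at chronicle I[13]=chronicle II[14], and the DP table's final entry dp[15][15] is also 8, so no common subsequence is longer.

8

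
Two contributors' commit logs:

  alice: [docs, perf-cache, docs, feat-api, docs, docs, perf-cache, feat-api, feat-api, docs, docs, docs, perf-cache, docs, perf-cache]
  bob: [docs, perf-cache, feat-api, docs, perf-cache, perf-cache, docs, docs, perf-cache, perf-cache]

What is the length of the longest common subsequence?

Pick docs at alice[1]=bob[1], perf-cache at alice[2]=bob[2], feat-api at alice[4]=bob[3], docs at alice[5]=bob[4], perf-cache at alice[7]=bob[6], docs at alice[11]=bob[7], docs at alice[12]=bob[8], perf-cache at alice[13]=bob[9], perf-cache at alice[15]=bob[10]; all 9 commits appear in both, in order, and the DP table's final entry dp[15][10] is also 9, so no common subsequence is longer.

9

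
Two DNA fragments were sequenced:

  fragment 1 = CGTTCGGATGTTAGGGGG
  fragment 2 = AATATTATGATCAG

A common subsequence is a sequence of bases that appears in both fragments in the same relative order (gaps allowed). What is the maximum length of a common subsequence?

Taking T [3,5], then T [4,6], then A [8,7], then T [9,8], then G [10,9], then T [11,11], then A [13,13], then G [18,14] gives a common subsequence of length 8. The LCS DP gives dp[18][14] = 8, so this is optimal.

8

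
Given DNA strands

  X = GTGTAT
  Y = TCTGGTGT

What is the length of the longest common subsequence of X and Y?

Pick G [1,5], then T [2,6], then G [3,7], then T [6,8]; all 4 bases appear in both, in order, and the DP table's final entry dp[6][8] is also 4, so no common subsequence is longer.

4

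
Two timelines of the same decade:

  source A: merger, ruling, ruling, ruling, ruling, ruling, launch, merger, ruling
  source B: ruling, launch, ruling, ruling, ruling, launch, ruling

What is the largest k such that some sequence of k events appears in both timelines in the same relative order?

6

One common subsequence of length 6: ruling (source A #2, source B #1); then ruling (source A #4, source B #3); then ruling (source A #5, source B #4); then ruling (source A #6, source B #5); then launch (source A #7, source B #6); then ruling (source A #9, source B #7). dp[9][7] = 6 confirms this is the maximum.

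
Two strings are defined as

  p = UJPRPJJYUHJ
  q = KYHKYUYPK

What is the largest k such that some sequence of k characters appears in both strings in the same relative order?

Pick U (p #1, q #6) → P (p #3, q #8); all 2 characters appear in both, in order. Since dp[11][9] = 2, nothing longer is possible.

2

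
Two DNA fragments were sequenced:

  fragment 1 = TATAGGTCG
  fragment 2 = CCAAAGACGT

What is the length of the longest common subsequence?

5

Taking A at fragment 1[2]=fragment 2[4], A at fragment 1[4]=fragment 2[5], G at fragment 1[5]=fragment 2[6], G at fragment 1[6]=fragment 2[9], T at fragment 1[7]=fragment 2[10] gives a common subsequence of length 5, and the DP table's final entry dp[9][10] is also 5, so no common subsequence is longer.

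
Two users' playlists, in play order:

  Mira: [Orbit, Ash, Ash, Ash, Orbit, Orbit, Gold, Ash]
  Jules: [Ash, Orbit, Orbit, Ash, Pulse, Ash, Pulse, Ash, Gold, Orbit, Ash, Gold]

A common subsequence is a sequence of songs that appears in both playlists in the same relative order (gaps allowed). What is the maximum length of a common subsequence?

6

One common subsequence of length 6: Orbit [1,3], then Ash [2,4], then Ash [3,6], then Ash [4,8], then Orbit [5,10], then Gold [7,12], and the DP table's final entry dp[8][12] is also 6, so no common subsequence is longer.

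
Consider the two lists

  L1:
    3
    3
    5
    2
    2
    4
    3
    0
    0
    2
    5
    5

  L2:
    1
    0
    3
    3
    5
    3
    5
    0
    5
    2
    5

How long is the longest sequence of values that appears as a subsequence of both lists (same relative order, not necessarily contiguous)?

Let dp[i][j] be the LCS length of the first i values of L1 and the first j values of L2. dp[i][j] = dp[i-1][j-1]+1 when the i-th and j-th values match, else max(dp[i-1][j], dp[i][j-1]).
    ·  1  0  3  3  5  3  5  0  5  2  5
 ·  0  0  0  0  0  0  0  0  0  0  0  0
 3  0  0  0  1  1  1  1  1  1  1  1  1
 3  0  0  0  1  2  2  2  2  2  2  2  2
 5  0  0  0  1  2  3  3  3  3  3  3  3
 2  0  0  0  1  2  3  3  3  3  3  4  4
 2  0  0  0  1  2  3  3  3  3  3  4  4
 4  0  0  0  1  2  3  3  3  3  3  4  4
 3  0  0  0  1  2  3  4  4  4  4  4  4
 0  0  0  1  1  2  3  4  4  5  5  5  5
 0  0  0  1  1  2  3  4  4  5  5  5  5
 2  0  0  1  1  2  3  4  4  5  5  6  6
 5  0  0  1  1  2  3  4  5  5  6  6  7
 5  0  0  1  1  2  3  4  5  5  6  6  7
dp[12][11] = 7. One LCS (by backtracking along matches): 3, 3, 5, 3, 0, 2, 5.

7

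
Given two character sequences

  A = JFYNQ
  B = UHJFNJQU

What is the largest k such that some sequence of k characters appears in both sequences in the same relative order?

Let dp[i][j] be the LCS length of the first i characters of A and the first j characters of B. dp[i][j] = dp[i-1][j-1]+1 when the i-th and j-th characters match, else max(dp[i-1][j], dp[i][j-1]).
    ·  U  H  J  F  N  J  Q  U
 ·  0  0  0  0  0  0  0  0  0
 J  0  0  0  1  1  1  1  1  1
 F  0  0  0  1  2  2  2  2  2
 Y  0  0  0  1  2  2  2  2  2
 N  0  0  0  1  2  3  3  3  3
 Q  0  0  0  1  2  3  3  4  4
dp[5][8] = 4. One LCS (by backtracking along matches): JFNQ.

4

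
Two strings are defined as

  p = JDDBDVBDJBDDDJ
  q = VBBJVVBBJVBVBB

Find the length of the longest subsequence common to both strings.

5

Match J at p[1]=q[9], then B at p[4]=q[11], then V at p[6]=q[12], then B at p[7]=q[13], then B at p[10]=q[14] — 5 characters in the same relative order in both. dp[14][14] = 5 confirms this is the maximum.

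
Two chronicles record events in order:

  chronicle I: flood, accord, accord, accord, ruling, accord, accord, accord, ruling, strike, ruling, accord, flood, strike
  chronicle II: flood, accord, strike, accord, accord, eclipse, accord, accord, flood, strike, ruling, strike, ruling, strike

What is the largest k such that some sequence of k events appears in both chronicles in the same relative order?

10

Taking flood [1,1]; then accord [2,2]; then accord [3,4]; then accord [4,5]; then accord [6,7]; then accord [7,8]; then ruling [9,11]; then strike [10,12]; then ruling [11,13]; then strike [14,14] gives a common subsequence of length 10, and the DP table's final entry dp[14][14] is also 10, so no common subsequence is longer.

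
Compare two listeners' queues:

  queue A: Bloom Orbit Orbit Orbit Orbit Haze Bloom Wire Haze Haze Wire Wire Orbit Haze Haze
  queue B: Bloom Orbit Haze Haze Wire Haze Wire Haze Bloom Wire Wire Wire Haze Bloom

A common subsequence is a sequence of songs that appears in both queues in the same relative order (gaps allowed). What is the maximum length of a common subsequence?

One common subsequence of length 9: Bloom (queue A #1, queue B #1), Orbit (queue A #2, queue B #2), Haze (queue A #6, queue B #4), Wire (queue A #8, queue B #5), Haze (queue A #9, queue B #6), Haze (queue A #10, queue B #8), Wire (queue A #11, queue B #11), Wire (queue A #12, queue B #12), Haze (queue A #14, queue B #13). Since dp[15][14] = 9, nothing longer is possible.

9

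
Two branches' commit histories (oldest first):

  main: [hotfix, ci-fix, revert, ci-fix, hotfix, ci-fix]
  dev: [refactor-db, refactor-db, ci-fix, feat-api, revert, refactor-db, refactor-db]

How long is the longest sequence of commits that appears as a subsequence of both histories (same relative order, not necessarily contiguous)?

2

Match ci-fix [2,3]; then revert [3,5] — 2 commits in the same relative order in both. Since dp[6][7] = 2, nothing longer is possible.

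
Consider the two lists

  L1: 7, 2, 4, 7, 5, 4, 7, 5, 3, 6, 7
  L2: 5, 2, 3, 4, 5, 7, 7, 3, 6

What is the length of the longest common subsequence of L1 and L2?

Pick 2 [2,2], then 4 [3,4], then 7 [4,6], then 7 [7,7], then 3 [9,8], then 6 [10,9]; all 6 values appear in both, in order. Since dp[11][9] = 6, nothing longer is possible.

6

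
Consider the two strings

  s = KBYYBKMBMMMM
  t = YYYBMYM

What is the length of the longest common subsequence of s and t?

5

Let dp[i][j] be the LCS length of the first i characters of s and the first j characters of t. dp[i][j] = dp[i-1][j-1]+1 when the i-th and j-th characters match, else max(dp[i-1][j], dp[i][j-1]).
    ·  Y  Y  Y  B  M  Y  M
 ·  0  0  0  0  0  0  0  0
 K  0  0  0  0  0  0  0  0
 B  0  0  0  0  1  1  1  1
 Y  0  1  1  1  1  1  2  2
 Y  0  1  2  2  2  2  2  2
 B  0  1  2  2  3  3  3  3
 K  0  1  2  2  3  3  3  3
 M  0  1  2  2  3  4  4  4
 B  0  1  2  2  3  4  4  4
 M  0  1  2  2  3  4  4  5
 M  0  1  2  2  3  4  4  5
 M  0  1  2  2  3  4  4  5
 M  0  1  2  2  3  4  4  5
dp[12][7] = 5. One LCS (by backtracking along matches): YYBMM.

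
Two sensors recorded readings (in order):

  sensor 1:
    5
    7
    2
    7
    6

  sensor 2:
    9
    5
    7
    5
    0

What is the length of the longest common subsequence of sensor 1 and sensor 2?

Let dp[i][j] be the LCS length of the first i values of sensor 1 and the first j values of sensor 2. dp[i][j] = dp[i-1][j-1]+1 when the i-th and j-th values match, else max(dp[i-1][j], dp[i][j-1]).
    ·  9  5  7  5  0
 ·  0  0  0  0  0  0
 5  0  0  1  1  1  1
 7  0  0  1  2  2  2
 2  0  0  1  2  2  2
 7  0  0  1  2  2  2
 6  0  0  1  2  2  2
dp[5][5] = 2. One LCS (by backtracking along matches): 5, 7.

2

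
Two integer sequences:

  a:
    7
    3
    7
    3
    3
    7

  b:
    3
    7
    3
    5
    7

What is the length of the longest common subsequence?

4

One common subsequence of length 4: 3 (a #2, b #1), then 7 (a #3, b #2), then 3 (a #4, b #3), then 7 (a #6, b #5). dp[6][5] = 4 confirms this is the maximum.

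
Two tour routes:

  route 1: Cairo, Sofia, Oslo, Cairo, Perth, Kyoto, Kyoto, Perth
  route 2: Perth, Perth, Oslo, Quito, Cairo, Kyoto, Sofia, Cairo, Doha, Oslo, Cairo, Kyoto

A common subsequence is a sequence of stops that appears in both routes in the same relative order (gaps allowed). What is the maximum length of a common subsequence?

Pick Cairo (route 1 #1, route 2 #5); then Sofia (route 1 #2, route 2 #7); then Oslo (route 1 #3, route 2 #10); then Cairo (route 1 #4, route 2 #11); then Kyoto (route 1 #7, route 2 #12); all 5 stops appear in both, in order, and the DP table's final entry dp[8][12] is also 5, so no common subsequence is longer.

5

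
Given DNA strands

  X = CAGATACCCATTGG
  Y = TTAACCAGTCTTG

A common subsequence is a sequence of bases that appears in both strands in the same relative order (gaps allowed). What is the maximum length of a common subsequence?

Taking C [1,6] → A [2,7] → G [3,8] → T [5,9] → C [9,10] → T [11,11] → T [12,12] → G [14,13] gives a common subsequence of length 8. dp[14][13] = 8 confirms this is the maximum.

8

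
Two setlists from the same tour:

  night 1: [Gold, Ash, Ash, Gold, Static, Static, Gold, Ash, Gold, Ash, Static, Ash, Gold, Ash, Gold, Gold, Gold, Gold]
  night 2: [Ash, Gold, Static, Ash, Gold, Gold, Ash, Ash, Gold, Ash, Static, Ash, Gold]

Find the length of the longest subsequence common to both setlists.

Taking Gold [1,2]; then Ash [3,4]; then Gold [4,5]; then Gold [7,6]; then Ash [8,8]; then Gold [9,9]; then Ash [10,10]; then Static [11,11]; then Ash [14,12]; then Gold [18,13] gives a common subsequence of length 10. dp[18][13] = 10 confirms this is the maximum.

10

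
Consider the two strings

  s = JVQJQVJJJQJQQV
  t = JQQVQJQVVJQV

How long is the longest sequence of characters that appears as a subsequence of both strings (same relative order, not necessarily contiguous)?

9

Match J [1,1]; then V [2,4]; then Q [3,5]; then J [4,6]; then Q [5,7]; then V [6,9]; then J [11,10]; then Q [13,11]; then V [14,12] — 9 characters in the same relative order in both. The LCS DP gives dp[14][12] = 9, so this is optimal.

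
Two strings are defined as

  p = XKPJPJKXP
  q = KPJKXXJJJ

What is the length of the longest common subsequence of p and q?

5

Pick K (p #2, q #1), then P (p #5, q #2), then J (p #6, q #3), then K (p #7, q #4), then X (p #8, q #6); all 5 characters appear in both, in order. dp[9][9] = 5 confirms this is the maximum.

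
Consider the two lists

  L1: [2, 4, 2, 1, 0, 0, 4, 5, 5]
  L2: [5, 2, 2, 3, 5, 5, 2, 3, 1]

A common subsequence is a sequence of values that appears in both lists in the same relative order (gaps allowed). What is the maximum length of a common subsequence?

4

Let dp[i][j] be the LCS length of the first i values of L1 and the first j values of L2. dp[i][j] = dp[i-1][j-1]+1 when the i-th and j-th values match, else max(dp[i-1][j], dp[i][j-1]).
    ·  5  2  2  3  5  5  2  3  1
 ·  0  0  0  0  0  0  0  0  0  0
 2  0  0  1  1  1  1  1  1  1  1
 4  0  0  1  1  1  1  1  1  1  1
 2  0  0  1  2  2  2  2  2  2  2
 1  0  0  1  2  2  2  2  2  2  3
 0  0  0  1  2  2  2  2  2  2  3
 0  0  0  1  2  2  2  2  2  2  3
 4  0  0  1  2  2  2  2  2  2  3
 5  0  1  1  2  2  3  3  3  3  3
 5  0  1  1  2  2  3  4  4  4  4
dp[9][9] = 4. One LCS (by backtracking along matches): 2, 2, 5, 5.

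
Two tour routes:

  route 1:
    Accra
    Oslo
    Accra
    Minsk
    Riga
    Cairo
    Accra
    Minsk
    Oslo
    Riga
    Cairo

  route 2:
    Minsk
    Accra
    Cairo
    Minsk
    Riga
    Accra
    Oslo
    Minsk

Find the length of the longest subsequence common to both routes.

5

One common subsequence of length 5: Accra [1,2], then Minsk [4,4], then Riga [5,5], then Accra [7,6], then Minsk [8,8]. Since dp[11][8] = 5, nothing longer is possible.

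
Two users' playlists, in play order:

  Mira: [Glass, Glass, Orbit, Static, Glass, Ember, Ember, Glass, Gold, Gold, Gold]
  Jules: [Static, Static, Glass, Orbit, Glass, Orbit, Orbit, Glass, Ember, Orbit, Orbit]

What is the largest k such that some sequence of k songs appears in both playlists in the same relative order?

5

Taking Glass (Mira #1, Jules #3) → Glass (Mira #2, Jules #5) → Orbit (Mira #3, Jules #7) → Glass (Mira #5, Jules #8) → Ember (Mira #6, Jules #9) gives a common subsequence of length 5. Since dp[11][11] = 5, nothing longer is possible.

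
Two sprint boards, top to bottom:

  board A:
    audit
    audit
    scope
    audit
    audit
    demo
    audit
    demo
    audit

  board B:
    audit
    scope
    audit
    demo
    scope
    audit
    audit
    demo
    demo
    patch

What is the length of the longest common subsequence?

One common subsequence of length 7: audit at board A[1]=board B[1], audit at board A[2]=board B[3], scope at board A[3]=board B[5], audit at board A[4]=board B[6], audit at board A[5]=board B[7], demo at board A[6]=board B[8], demo at board A[8]=board B[9]. Since dp[9][10] = 7, nothing longer is possible.

7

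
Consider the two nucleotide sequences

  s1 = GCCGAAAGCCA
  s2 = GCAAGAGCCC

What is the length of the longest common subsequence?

Let dp[i][j] be the LCS length of the first i bases of s1 and the first j bases of s2. dp[i][j] = dp[i-1][j-1]+1 when the i-th and j-th bases match, else max(dp[i-1][j], dp[i][j-1]).
    ·  G  C  A  A  G  A  G  C  C  C
 ·  0  0  0  0  0  0  0  0  0  0  0
 G  0  1  1  1  1  1  1  1  1  1  1
 C  0  1  2  2  2  2  2  2  2  2  2
 C  0  1  2  2  2  2  2  2  3  3  3
 G  0  1  2  2  2  3  3  3  3  3  3
 A  0  1  2  3  3  3  4  4  4  4  4
 A  0  1  2  3  4  4  4  4  4  4  4
 A  0  1  2  3  4  4  5  5  5  5  5
 G  0  1  2  3  4  5  5  6  6  6  6
 C  0  1  2  3  4  5  5  6  7  7  7
 C  0  1  2  3  4  5  5  6  7  8  8
 A  0  1  2  3  4  5  6  6  7  8  8
dp[11][10] = 8. One LCS (by backtracking along matches): GCAAAGCC.

8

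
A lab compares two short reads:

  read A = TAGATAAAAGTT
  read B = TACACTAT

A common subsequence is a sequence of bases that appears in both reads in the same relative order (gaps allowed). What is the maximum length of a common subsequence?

6

Let dp[i][j] be the LCS length of the first i bases of read A and the first j bases of read B. dp[i][j] = dp[i-1][j-1]+1 when the i-th and j-th bases match, else max(dp[i-1][j], dp[i][j-1]).
    ·  T  A  C  A  C  T  A  T
 ·  0  0  0  0  0  0  0  0  0
 T  0  1  1  1  1  1  1  1  1
 A  0  1  2  2  2  2  2  2  2
 G  0  1  2  2  2  2  2  2  2
 A  0  1  2  2  3  3  3  3  3
 T  0  1  2  2  3  3  4  4  4
 A  0  1  2  2  3  3  4  5  5
 A  0  1  2  2  3  3  4  5  5
 A  0  1  2  2  3  3  4  5  5
 A  0  1  2  2  3  3  4  5  5
 G  0  1  2  2  3  3  4  5  5
 T  0  1  2  2  3  3  4  5  6
 T  0  1  2  2  3  3  4  5  6
dp[12][8] = 6. One LCS (by backtracking along matches): TAATAT.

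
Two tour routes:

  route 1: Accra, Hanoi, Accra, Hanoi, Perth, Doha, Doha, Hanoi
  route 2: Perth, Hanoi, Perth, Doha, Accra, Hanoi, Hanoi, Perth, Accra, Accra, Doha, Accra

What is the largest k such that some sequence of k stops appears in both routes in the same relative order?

5

Taking Accra [1,5], then Hanoi [2,6], then Hanoi [4,7], then Perth [5,8], then Doha [6,11] gives a common subsequence of length 5. Since dp[8][12] = 5, nothing longer is possible.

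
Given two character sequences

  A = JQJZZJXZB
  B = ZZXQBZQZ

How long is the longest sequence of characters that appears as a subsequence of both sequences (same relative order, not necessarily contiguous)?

4

Let dp[i][j] be the LCS length of the first i characters of A and the first j characters of B. dp[i][j] = dp[i-1][j-1]+1 when the i-th and j-th characters match, else max(dp[i-1][j], dp[i][j-1]).
    ·  Z  Z  X  Q  B  Z  Q  Z
 ·  0  0  0  0  0  0  0  0  0
 J  0  0  0  0  0  0  0  0  0
 Q  0  0  0  0  1  1  1  1  1
 J  0  0  0  0  1  1  1  1  1
 Z  0  1  1  1  1  1  2  2  2
 Z  0  1  2  2  2  2  2  2  3
 J  0  1  2  2  2  2  2  2  3
 X  0  1  2  3  3  3  3  3  3
 Z  0  1  2  3  3  3  4  4  4
 B  0  1  2  3  3  4  4  4  4
dp[9][8] = 4. One LCS (by backtracking along matches): ZZXZ.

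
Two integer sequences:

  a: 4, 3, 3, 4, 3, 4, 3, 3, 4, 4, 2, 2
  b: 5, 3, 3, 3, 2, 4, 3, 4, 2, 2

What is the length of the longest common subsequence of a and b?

8

Let dp[i][j] be the LCS length of the first i values of a and the first j values of b. dp[i][j] = dp[i-1][j-1]+1 when the i-th and j-th values match, else max(dp[i-1][j], dp[i][j-1]).
    ·  5  3  3  3  2  4  3  4  2  2
 ·  0  0  0  0  0  0  0  0  0  0  0
 4  0  0  0  0  0  0  1  1  1  1  1
 3  0  0  1  1  1  1  1  2  2  2  2
 3  0  0  1  2  2  2  2  2  2  2  2
 4  0  0  1  2  2  2  3  3  3  3  3
 3  0  0  1  2  3  3  3  4  4  4  4
 4  0  0  1  2  3  3  4  4  5  5  5
 3  0  0  1  2  3  3  4  5  5  5  5
 3  0  0  1  2  3  3  4  5  5  5  5
 4  0  0  1  2  3  3  4  5  6  6  6
 4  0  0  1  2  3  3  4  5  6  6  6
 2  0  0  1  2  3  4  4  5  6  7  7
 2  0  0  1  2  3  4  4  5  6  7  8
dp[12][10] = 8. One LCS (by backtracking along matches): 3, 3, 3, 4, 3, 4, 2, 2.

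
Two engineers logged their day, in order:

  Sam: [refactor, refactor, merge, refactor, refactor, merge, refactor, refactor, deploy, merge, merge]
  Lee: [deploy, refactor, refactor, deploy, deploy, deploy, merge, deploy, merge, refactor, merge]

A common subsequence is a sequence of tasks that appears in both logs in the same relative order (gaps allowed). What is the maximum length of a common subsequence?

6

Match refactor at Sam[1]=Lee[2], refactor at Sam[2]=Lee[3], merge at Sam[3]=Lee[7], merge at Sam[6]=Lee[9], refactor at Sam[8]=Lee[10], merge at Sam[11]=Lee[11] — 6 tasks in the same relative order in both. The LCS DP gives dp[11][11] = 6, so this is optimal.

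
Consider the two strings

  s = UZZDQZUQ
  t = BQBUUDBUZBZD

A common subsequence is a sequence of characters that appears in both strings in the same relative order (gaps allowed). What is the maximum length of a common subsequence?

4

Match U at s[1]=t[8]; then Z at s[2]=t[9]; then Z at s[3]=t[11]; then D at s[4]=t[12] — 4 characters in the same relative order in both. The LCS DP gives dp[8][12] = 4, so this is optimal.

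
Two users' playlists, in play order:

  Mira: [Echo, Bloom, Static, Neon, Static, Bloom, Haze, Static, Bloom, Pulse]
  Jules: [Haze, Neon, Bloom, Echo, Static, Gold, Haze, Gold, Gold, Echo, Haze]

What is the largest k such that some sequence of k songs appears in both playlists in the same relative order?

Pick Echo (Mira #1, Jules #4); then Static (Mira #3, Jules #5); then Haze (Mira #7, Jules #11); all 3 songs appear in both, in order. Since dp[10][11] = 3, nothing longer is possible.

3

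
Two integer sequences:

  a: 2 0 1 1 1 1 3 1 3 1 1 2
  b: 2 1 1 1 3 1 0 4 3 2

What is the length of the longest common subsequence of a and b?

8

Taking 2 (a #1, b #1), 1 (a #4, b #2), 1 (a #5, b #3), 1 (a #6, b #4), 3 (a #7, b #5), 1 (a #8, b #6), 3 (a #9, b #9), 2 (a #12, b #10) gives a common subsequence of length 8. The LCS DP gives dp[12][10] = 8, so this is optimal.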